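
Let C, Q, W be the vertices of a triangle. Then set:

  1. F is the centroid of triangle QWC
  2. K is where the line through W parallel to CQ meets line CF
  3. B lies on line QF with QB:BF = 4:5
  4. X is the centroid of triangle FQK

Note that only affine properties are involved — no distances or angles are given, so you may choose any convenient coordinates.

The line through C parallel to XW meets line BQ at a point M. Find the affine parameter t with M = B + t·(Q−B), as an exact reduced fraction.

t = -41/4

Set C = (0, 0), Q = (1, 0), W = (0, 1); any affine frame gives the same invariant.
1. F is the centroid of triangle QWC ⇒ F = (1/3, 1/3)
2. K is where the line through W parallel to CQ meets line CF ⇒ K = (1, 1)
3. B lies on line QF with QB:BF = 4:5 ⇒ B = (19/27, 4/27)
4. X is the centroid of triangle FQK ⇒ X = (7/9, 4/9)
through C parallel to XW: direction (-7/9, 5/9); meets BQ at M = (-7/3, 5/3)
M = B + t·(Q−B) with t = -41/4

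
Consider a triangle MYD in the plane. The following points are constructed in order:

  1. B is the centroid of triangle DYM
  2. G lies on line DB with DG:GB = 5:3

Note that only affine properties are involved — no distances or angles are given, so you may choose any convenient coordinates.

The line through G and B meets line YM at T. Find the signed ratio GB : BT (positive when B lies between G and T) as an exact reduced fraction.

GB:BT = 3/4

Work in coordinates with M = (0, 0), Y = (1, 0), D = (0, 1).
1. B is the centroid of triangle DYM ⇒ B = (1/3, 1/3)
2. G lies on line DB with DG:GB = 5:3 ⇒ G = (5/24, 7/12)
line GB meets YM at T = (1/2, 0)
B = G + t·(T−G) with t = 3/7, so GB:BT = 3/7:4/7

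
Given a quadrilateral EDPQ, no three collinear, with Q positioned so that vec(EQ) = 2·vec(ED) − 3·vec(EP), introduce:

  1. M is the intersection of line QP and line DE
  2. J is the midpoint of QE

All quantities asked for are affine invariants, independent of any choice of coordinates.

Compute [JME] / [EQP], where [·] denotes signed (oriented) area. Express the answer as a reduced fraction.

[JME]:[EQP] = 3/8

Work in coordinates with E = (0, 0), D = (1, 0), P = (0, 1), Q = (2, -3).
1. M is the intersection of line QP and line DE ⇒ M = (1/2, 0)
2. J is the midpoint of QE ⇒ J = (1, -3/2)
2·[JME] = 3/4, 2·[EQP] = 2
[JME]:[EQP] = 3/4:2 = 3/8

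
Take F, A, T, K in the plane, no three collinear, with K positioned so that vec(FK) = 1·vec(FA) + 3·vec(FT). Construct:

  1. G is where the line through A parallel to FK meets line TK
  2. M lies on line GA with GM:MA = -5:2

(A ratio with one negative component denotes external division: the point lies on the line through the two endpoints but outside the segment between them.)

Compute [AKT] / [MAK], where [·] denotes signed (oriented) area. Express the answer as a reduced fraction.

[AKT]:[MAK] = 1/2

Choose coordinates F = (0, 0), A = (1, 0), T = (0, 1), K = (1, 3).
1. G is where the line through A parallel to FK meets line TK ⇒ G = (4, 9)
2. M lies on line GA with GM:MA = -5:2 ⇒ M = (-1, -6)
2·[AKT] = 3, 2·[MAK] = 6
[AKT]:[MAK] = 3:6 = 1/2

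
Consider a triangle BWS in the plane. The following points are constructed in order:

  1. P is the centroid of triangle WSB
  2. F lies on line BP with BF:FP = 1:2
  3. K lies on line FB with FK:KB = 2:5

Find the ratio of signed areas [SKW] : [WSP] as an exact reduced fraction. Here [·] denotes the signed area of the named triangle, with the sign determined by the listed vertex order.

Work in coordinates with B = (0, 0), W = (1, 0), S = (0, 1).
1. P is the centroid of triangle WSB ⇒ P = (1/3, 1/3)
2. F lies on line BP with BF:FP = 1:2 ⇒ F = (1/9, 1/9)
3. K lies on line FB with FK:KB = 2:5 ⇒ K = (5/63, 5/63)
2·[SKW] = 53/63, 2·[WSP] = 1/3
[SKW]:[WSP] = 53/63:1/3 = 53/21

[SKW]:[WSP] = 53/21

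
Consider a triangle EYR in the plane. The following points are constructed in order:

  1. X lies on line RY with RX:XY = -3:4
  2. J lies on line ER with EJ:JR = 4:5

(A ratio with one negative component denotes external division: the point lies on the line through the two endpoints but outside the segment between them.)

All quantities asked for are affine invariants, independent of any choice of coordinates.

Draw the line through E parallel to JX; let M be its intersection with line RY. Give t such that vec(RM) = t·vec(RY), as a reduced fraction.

Assign E = (0, 0), Y = (1, 0), R = (0, 1) — the answer is frame-independent, so this choice is without loss of generality.
1. X lies on line RY with RX:XY = -3:4 ⇒ X = (-3, 4)
2. J lies on line ER with EJ:JR = 4:5 ⇒ J = (0, 4/9)
through E parallel to JX: direction (-3, 32/9); meets RY at M = (-27/5, 32/5)
M = R + t·(Y−R) with t = -27/5

t = -27/5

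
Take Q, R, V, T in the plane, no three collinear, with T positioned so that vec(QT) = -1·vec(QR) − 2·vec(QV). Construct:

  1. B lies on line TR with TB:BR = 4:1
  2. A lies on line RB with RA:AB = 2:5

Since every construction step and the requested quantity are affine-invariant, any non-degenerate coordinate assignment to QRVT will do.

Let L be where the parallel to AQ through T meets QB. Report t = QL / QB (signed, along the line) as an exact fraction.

Assign Q = (0, 0), R = (1, 0), V = (0, 1), T = (-1, -2) — the answer is frame-independent, so this choice is without loss of generality.
1. B lies on line TR with TB:BR = 4:1 ⇒ B = (3/5, -2/5)
2. A lies on line RB with RA:AB = 2:5 ⇒ A = (31/35, -4/35)
through T parallel to AQ: direction (-31/35, 4/35); meets QB at L = (99/25, -66/25)
L = Q + t·(B−Q) with t = 33/5

t = 33/5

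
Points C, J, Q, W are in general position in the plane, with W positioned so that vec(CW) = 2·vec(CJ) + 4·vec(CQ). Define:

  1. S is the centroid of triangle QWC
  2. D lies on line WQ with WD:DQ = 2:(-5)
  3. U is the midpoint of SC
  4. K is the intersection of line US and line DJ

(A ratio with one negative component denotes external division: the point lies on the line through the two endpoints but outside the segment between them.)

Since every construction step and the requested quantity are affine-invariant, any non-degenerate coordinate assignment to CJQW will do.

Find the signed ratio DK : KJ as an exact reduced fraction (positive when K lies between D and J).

Work in coordinates with C = (0, 0), J = (1, 0), Q = (0, 1), W = (2, 4).
1. S is the centroid of triangle QWC ⇒ S = (2/3, 5/3)
2. D lies on line WQ with WD:DQ = 2:(-5) ⇒ D = (10/3, 6)
3. U is the midpoint of SC ⇒ U = (1/3, 5/6)
4. K is the intersection of line US and line DJ ⇒ K = (36, 90)
K = D + t·(J−D) with t = -14, so DK:KJ = t:(1−t) = -14:15

DK:KJ = -14/15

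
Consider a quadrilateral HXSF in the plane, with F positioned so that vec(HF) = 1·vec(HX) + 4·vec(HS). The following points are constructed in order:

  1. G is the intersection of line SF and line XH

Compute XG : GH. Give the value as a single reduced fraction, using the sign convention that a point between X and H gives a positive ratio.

XG:GH = -4

Choose coordinates H = (0, 0), X = (1, 0), S = (0, 1), F = (1, 4).
1. G is the intersection of line SF and line XH ⇒ G = (-1/3, 0)
G = X + t·(H−X) with t = 4/3, so XG:GH = t:(1−t) = 4/3:-1/3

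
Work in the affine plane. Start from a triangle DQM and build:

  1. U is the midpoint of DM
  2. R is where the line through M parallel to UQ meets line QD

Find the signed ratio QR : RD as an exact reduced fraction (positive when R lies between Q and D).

Choose coordinates D = (0, 0), Q = (1, 0), M = (0, 1).
1. U is the midpoint of DM ⇒ U = (0, 1/2)
2. R is where the line through M parallel to UQ meets line QD ⇒ R = (2, 0)
R = Q + t·(D−Q) with t = -1, so QR:RD = t:(1−t) = -1:2

QR:RD = -1/2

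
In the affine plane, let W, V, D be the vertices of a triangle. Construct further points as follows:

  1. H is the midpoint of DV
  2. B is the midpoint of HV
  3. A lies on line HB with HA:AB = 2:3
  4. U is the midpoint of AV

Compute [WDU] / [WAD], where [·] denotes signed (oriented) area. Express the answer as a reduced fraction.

[WDU]:[WAD] = -4/3

Work in coordinates with W = (0, 0), V = (1, 0), D = (0, 1).
1. H is the midpoint of DV ⇒ H = (1/2, 1/2)
2. B is the midpoint of HV ⇒ B = (3/4, 1/4)
3. A lies on line HB with HA:AB = 2:3 ⇒ A = (3/5, 2/5)
4. U is the midpoint of AV ⇒ U = (4/5, 1/5)
2·[WDU] = -4/5, 2·[WAD] = 3/5
[WDU]:[WAD] = -4/5:3/5 = -4/3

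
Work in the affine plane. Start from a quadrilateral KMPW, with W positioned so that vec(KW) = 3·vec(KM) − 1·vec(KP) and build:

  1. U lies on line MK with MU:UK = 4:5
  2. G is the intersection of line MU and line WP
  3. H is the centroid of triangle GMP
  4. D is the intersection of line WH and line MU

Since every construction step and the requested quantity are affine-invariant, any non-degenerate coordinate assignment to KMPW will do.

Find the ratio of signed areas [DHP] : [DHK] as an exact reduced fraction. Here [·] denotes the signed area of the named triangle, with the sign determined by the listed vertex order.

[DHP]:[DHK] = -2/11

Assign K = (0, 0), M = (1, 0), P = (0, 1), W = (3, -1) — the answer is frame-independent, so this choice is without loss of generality.
1. U lies on line MK with MU:UK = 4:5 ⇒ U = (5/9, 0)
2. G is the intersection of line MU and line WP ⇒ G = (3/2, 0)
3. H is the centroid of triangle GMP ⇒ H = (5/6, 1/3)
4. D is the intersection of line WH and line MU ⇒ D = (11/8, 0)
2·[DHP] = -1/12, 2·[DHK] = 11/24
[DHP]:[DHK] = -1/12:11/24 = -2/11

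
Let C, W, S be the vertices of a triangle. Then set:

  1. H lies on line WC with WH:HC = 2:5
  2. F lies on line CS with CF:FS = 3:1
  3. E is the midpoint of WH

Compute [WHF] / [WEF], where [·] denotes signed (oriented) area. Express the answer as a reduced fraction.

[WHF]:[WEF] = 2

Work in coordinates with C = (0, 0), W = (1, 0), S = (0, 1).
1. H lies on line WC with WH:HC = 2:5 ⇒ H = (5/7, 0)
2. F lies on line CS with CF:FS = 3:1 ⇒ F = (0, 3/4)
3. E is the midpoint of WH ⇒ E = (6/7, 0)
2·[WHF] = -3/14, 2·[WEF] = -3/28
[WHF]:[WEF] = -3/14:-3/28 = 2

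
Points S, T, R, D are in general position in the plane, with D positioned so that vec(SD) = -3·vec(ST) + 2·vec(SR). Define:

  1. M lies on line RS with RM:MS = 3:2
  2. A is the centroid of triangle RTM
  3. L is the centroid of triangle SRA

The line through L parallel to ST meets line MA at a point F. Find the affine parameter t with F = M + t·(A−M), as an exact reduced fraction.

t = 4/3

Choose coordinates S = (0, 0), T = (1, 0), R = (0, 1), D = (-3, 2).
1. M lies on line RS with RM:MS = 3:2 ⇒ M = (0, 2/5)
2. A is the centroid of triangle RTM ⇒ A = (1/3, 7/15)
3. L is the centroid of triangle SRA ⇒ L = (1/9, 22/45)
through L parallel to ST: direction (1, 0); meets MA at F = (4/9, 22/45)
F = M + t·(A−M) with t = 4/3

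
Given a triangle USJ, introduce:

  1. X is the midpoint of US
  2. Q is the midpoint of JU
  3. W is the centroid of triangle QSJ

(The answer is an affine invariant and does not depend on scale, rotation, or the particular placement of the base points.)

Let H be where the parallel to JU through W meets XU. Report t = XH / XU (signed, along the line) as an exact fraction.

t = 1/3

Set U = (0, 0), S = (1, 0), J = (0, 1); any affine frame gives the same invariant.
1. X is the midpoint of US ⇒ X = (1/2, 0)
2. Q is the midpoint of JU ⇒ Q = (0, 1/2)
3. W is the centroid of triangle QSJ ⇒ W = (1/3, 1/2)
through W parallel to JU: direction (0, -1); meets XU at H = (1/3, 0)
H = X + t·(U−X) with t = 1/3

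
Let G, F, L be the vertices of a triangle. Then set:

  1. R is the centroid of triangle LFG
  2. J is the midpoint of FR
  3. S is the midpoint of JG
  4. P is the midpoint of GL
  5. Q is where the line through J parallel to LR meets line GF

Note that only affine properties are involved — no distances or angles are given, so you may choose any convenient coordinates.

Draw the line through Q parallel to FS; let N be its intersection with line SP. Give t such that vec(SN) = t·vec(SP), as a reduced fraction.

Set G = (0, 0), F = (1, 0), L = (0, 1); any affine frame gives the same invariant.
1. R is the centroid of triangle LFG ⇒ R = (1/3, 1/3)
2. J is the midpoint of FR ⇒ J = (2/3, 1/6)
3. S is the midpoint of JG ⇒ S = (1/3, 1/12)
4. P is the midpoint of GL ⇒ P = (0, 1/2)
5. Q is where the line through J parallel to LR meets line GF ⇒ Q = (3/4, 0)
through Q parallel to FS: direction (-2/3, 1/12); meets SP at N = (13/36, 7/144)
N = S + t·(P−S) with t = -1/12

t = -1/12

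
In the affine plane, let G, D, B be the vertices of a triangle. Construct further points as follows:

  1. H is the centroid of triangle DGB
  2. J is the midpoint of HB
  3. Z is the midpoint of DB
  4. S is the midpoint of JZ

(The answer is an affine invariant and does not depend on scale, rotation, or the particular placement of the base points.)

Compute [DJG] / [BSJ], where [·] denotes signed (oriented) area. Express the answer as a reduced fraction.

Set G = (0, 0), D = (1, 0), B = (0, 1); any affine frame gives the same invariant.
1. H is the centroid of triangle DGB ⇒ H = (1/3, 1/3)
2. J is the midpoint of HB ⇒ J = (1/6, 2/3)
3. Z is the midpoint of DB ⇒ Z = (1/2, 1/2)
4. S is the midpoint of JZ ⇒ S = (1/3, 7/12)
2·[DJG] = 2/3, 2·[BSJ] = -1/24
[DJG]:[BSJ] = 2/3:-1/24 = -16

[DJG]:[BSJ] = -16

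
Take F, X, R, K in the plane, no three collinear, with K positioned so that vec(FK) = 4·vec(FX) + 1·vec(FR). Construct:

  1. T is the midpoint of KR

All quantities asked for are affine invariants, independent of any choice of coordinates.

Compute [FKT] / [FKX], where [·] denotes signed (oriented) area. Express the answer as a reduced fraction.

Choose coordinates F = (0, 0), X = (1, 0), R = (0, 1), K = (4, 1).
1. T is the midpoint of KR ⇒ T = (2, 1)
2·[FKT] = 2, 2·[FKX] = -1
[FKT]:[FKX] = 2:-1 = -2

[FKT]:[FKX] = -2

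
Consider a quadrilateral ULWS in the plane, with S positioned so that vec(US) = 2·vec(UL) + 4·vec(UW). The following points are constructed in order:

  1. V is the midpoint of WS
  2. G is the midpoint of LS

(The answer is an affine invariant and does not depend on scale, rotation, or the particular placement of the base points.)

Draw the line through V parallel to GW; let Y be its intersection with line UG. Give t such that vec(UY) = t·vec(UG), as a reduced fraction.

Set U = (0, 0), L = (1, 0), W = (0, 1), S = (2, 4); any affine frame gives the same invariant.
1. V is the midpoint of WS ⇒ V = (1, 5/2)
2. G is the midpoint of LS ⇒ G = (3/2, 2)
through V parallel to GW: direction (-3/2, -1); meets UG at Y = (11/4, 11/3)
Y = U + t·(G−U) with t = 11/6

t = 11/6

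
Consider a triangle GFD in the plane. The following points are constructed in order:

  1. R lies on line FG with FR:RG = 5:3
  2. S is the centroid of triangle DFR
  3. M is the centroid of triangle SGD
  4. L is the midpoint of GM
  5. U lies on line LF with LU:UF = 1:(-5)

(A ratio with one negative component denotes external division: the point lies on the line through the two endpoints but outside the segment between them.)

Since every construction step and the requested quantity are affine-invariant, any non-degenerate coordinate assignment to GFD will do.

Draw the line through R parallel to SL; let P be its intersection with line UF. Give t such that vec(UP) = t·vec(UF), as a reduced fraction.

t = 19/27

Assign G = (0, 0), F = (1, 0), D = (0, 1) — the answer is frame-independent, so this choice is without loss of generality.
1. R lies on line FG with FR:RG = 5:3 ⇒ R = (3/8, 0)
2. S is the centroid of triangle DFR ⇒ S = (11/24, 1/3)
3. M is the centroid of triangle SGD ⇒ M = (11/72, 4/9)
4. L is the midpoint of GM ⇒ L = (11/144, 2/9)
5. U lies on line LF with LU:UF = 1:(-5) ⇒ U = (-89/576, 5/18)
through R parallel to SL: direction (-55/144, -1/9); meets UF at P = (1279/1944, 20/243)
P = U + t·(F−U) with t = 19/27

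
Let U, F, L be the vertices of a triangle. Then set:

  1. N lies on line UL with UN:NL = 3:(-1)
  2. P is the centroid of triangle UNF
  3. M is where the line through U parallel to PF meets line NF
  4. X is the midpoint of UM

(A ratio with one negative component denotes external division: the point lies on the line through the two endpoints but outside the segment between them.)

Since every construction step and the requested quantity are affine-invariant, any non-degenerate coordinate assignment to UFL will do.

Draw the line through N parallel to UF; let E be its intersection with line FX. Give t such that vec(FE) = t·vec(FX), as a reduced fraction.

Work in coordinates with U = (0, 0), F = (1, 0), L = (0, 1).
1. N lies on line UL with UN:NL = 3:(-1) ⇒ N = (0, 3/2)
2. P is the centroid of triangle UNF ⇒ P = (1/3, 1/2)
3. M is where the line through U parallel to PF meets line NF ⇒ M = (2, -3/2)
4. X is the midpoint of UM ⇒ X = (1, -3/4)
through N parallel to UF: direction (1, 0); meets FX at E = (1, 3/2)
E = F + t·(X−F) with t = -2

t = -2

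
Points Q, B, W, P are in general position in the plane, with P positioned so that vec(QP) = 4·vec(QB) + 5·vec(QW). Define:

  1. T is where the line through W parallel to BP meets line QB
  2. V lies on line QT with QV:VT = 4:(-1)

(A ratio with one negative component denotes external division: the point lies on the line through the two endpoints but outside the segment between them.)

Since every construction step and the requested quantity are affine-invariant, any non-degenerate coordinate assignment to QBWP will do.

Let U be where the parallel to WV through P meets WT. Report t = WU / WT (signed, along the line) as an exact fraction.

Work in coordinates with Q = (0, 0), B = (1, 0), W = (0, 1), P = (4, 5).
1. T is where the line through W parallel to BP meets line QB ⇒ T = (-3/5, 0)
2. V lies on line QT with QV:VT = 4:(-1) ⇒ V = (-4/5, 0)
through P parallel to WV: direction (-4/5, -1); meets WT at U = (-12/5, -3)
U = W + t·(T−W) with t = 4

t = 4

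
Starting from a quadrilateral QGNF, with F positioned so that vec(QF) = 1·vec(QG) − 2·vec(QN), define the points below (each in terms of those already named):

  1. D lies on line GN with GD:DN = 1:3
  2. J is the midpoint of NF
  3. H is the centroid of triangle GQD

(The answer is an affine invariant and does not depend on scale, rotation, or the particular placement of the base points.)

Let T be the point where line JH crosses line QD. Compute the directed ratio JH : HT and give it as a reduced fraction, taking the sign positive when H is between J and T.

JH:HT = 5

Assign Q = (0, 0), G = (1, 0), N = (0, 1), F = (1, -2) — the answer is frame-independent, so this choice is without loss of generality.
1. D lies on line GN with GD:DN = 1:3 ⇒ D = (3/4, 1/4)
2. J is the midpoint of NF ⇒ J = (1/2, -1/2)
3. H is the centroid of triangle GQD ⇒ H = (7/12, 1/12)
line JH meets QD at T = (3/5, 1/5)
H = J + t·(T−J) with t = 5/6, so JH:HT = 5/6:1/6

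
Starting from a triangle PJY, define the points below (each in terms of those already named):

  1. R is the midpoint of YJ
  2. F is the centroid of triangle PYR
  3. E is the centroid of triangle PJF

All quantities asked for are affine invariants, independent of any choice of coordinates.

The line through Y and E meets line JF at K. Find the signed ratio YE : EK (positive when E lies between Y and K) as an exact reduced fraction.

YE:EK = -3

Work in coordinates with P = (0, 0), J = (1, 0), Y = (0, 1).
1. R is the midpoint of YJ ⇒ R = (1/2, 1/2)
2. F is the centroid of triangle PYR ⇒ F = (1/6, 1/2)
3. E is the centroid of triangle PJF ⇒ E = (7/18, 1/6)
line YE meets JF at K = (7/27, 4/9)
E = Y + t·(K−Y) with t = 3/2, so YE:EK = 3/2:-1/2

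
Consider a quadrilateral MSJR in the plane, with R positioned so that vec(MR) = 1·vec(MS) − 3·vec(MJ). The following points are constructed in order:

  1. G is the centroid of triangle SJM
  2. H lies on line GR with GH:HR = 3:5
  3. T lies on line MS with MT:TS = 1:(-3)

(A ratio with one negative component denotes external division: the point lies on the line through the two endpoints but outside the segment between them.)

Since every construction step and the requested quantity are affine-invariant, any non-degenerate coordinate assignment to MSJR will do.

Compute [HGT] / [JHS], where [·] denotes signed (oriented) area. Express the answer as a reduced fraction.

[HGT]:[JHS] = 27/32

Choose coordinates M = (0, 0), S = (1, 0), J = (0, 1), R = (1, -3).
1. G is the centroid of triangle SJM ⇒ G = (1/3, 1/3)
2. H lies on line GR with GH:HR = 3:5 ⇒ H = (7/12, -11/12)
3. T lies on line MS with MT:TS = 1:(-3) ⇒ T = (-1/2, 0)
2·[HGT] = 9/8, 2·[JHS] = 4/3
[HGT]:[JHS] = 9/8:4/3 = 27/32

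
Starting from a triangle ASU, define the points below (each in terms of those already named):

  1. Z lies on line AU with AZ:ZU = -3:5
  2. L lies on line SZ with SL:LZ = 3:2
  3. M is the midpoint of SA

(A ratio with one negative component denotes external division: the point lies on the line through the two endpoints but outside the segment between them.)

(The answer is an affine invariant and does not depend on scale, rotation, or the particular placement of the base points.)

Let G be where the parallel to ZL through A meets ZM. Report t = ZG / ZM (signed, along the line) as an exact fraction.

t = 2

Work in coordinates with A = (0, 0), S = (1, 0), U = (0, 1).
1. Z lies on line AU with AZ:ZU = -3:5 ⇒ Z = (0, -3/2)
2. L lies on line SZ with SL:LZ = 3:2 ⇒ L = (2/5, -9/10)
3. M is the midpoint of SA ⇒ M = (1/2, 0)
through A parallel to ZL: direction (2/5, 3/5); meets ZM at G = (1, 3/2)
G = Z + t·(M−Z) with t = 2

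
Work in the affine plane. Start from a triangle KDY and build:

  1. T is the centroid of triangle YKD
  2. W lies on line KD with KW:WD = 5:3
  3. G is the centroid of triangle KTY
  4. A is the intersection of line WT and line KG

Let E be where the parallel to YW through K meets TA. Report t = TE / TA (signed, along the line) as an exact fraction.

Choose coordinates K = (0, 0), D = (1, 0), Y = (0, 1).
1. T is the centroid of triangle YKD ⇒ T = (1/3, 1/3)
2. W lies on line KD with KW:WD = 5:3 ⇒ W = (5/8, 0)
3. G is the centroid of triangle KTY ⇒ G = (1/9, 4/9)
4. A is the intersection of line WT and line KG ⇒ A = (5/36, 5/9)
through K parallel to YW: direction (5/8, -1); meets TA at E = (-25/16, 5/2)
E = T + t·(A−T) with t = 39/4

t = 39/4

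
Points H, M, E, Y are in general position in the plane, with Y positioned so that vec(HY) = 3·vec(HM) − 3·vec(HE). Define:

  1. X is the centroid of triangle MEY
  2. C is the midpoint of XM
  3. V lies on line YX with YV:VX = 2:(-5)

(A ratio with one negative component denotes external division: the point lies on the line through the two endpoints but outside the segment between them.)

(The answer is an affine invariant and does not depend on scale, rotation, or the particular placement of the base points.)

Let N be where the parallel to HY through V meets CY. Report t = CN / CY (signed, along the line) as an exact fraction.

Choose coordinates H = (0, 0), M = (1, 0), E = (0, 1), Y = (3, -3).
1. X is the centroid of triangle MEY ⇒ X = (4/3, -2/3)
2. C is the midpoint of XM ⇒ C = (7/6, -1/3)
3. V lies on line YX with YV:VX = 2:(-5) ⇒ V = (37/9, -41/9)
through V parallel to HY: direction (3, -3); meets CY at N = (179/45, -199/45)
N = C + t·(Y−C) with t = 23/15

t = 23/15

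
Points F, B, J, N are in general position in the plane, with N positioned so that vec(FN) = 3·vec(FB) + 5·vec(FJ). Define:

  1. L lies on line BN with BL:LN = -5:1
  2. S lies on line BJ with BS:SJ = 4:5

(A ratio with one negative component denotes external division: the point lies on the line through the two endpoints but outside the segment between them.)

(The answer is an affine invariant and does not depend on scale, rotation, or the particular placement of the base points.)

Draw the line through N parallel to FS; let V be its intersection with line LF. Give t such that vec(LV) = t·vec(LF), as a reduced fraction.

t = 17/69

Work in coordinates with F = (0, 0), B = (1, 0), J = (0, 1), N = (3, 5).
1. L lies on line BN with BL:LN = -5:1 ⇒ L = (7/2, 25/4)
2. S lies on line BJ with BS:SJ = 4:5 ⇒ S = (5/9, 4/9)
through N parallel to FS: direction (5/9, 4/9); meets LF at V = (182/69, 325/69)
V = L + t·(F−L) with t = 17/69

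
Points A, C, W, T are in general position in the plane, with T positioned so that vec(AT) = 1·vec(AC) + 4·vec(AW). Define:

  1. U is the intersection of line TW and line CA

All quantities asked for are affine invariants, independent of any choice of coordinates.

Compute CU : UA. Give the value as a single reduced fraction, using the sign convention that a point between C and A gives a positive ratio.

Work in coordinates with A = (0, 0), C = (1, 0), W = (0, 1), T = (1, 4).
1. U is the intersection of line TW and line CA ⇒ U = (-1/3, 0)
U = C + t·(A−C) with t = 4/3, so CU:UA = t:(1−t) = 4/3:-1/3

CU:UA = -4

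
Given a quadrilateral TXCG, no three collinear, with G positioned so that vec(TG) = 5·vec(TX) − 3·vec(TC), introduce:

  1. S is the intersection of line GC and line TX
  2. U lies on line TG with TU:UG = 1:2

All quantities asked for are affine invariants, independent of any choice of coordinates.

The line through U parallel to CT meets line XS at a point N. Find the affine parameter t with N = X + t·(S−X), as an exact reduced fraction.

t = 8/3

Assign T = (0, 0), X = (1, 0), C = (0, 1), G = (5, -3) — the answer is frame-independent, so this choice is without loss of generality.
1. S is the intersection of line GC and line TX ⇒ S = (5/4, 0)
2. U lies on line TG with TU:UG = 1:2 ⇒ U = (5/3, -1)
through U parallel to CT: direction (0, -1); meets XS at N = (5/3, 0)
N = X + t·(S−X) with t = 8/3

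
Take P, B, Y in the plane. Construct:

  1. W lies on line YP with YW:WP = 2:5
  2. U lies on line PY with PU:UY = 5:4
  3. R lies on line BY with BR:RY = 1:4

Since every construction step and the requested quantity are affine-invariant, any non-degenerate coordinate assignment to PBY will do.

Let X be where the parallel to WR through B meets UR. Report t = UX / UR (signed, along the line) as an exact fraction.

Work in coordinates with P = (0, 0), B = (1, 0), Y = (0, 1).
1. W lies on line YP with YW:WP = 2:5 ⇒ W = (0, 5/7)
2. U lies on line PY with PU:UY = 5:4 ⇒ U = (0, 5/9)
3. R lies on line BY with BR:RY = 1:4 ⇒ R = (4/5, 1/5)
through B parallel to WR: direction (4/5, -18/35); meets UR at X = (11/25, 9/25)
X = U + t·(R−U) with t = 11/20

t = 11/20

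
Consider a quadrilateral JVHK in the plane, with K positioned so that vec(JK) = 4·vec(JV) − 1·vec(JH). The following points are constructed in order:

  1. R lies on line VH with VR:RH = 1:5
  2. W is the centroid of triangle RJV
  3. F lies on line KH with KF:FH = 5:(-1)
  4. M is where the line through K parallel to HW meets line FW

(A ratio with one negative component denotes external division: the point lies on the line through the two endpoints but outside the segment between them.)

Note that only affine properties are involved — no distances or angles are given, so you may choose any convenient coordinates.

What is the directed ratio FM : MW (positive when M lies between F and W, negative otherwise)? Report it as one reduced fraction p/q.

Set J = (0, 0), V = (1, 0), H = (0, 1), K = (4, -1); any affine frame gives the same invariant.
1. R lies on line VH with VR:RH = 1:5 ⇒ R = (5/6, 1/6)
2. W is the centroid of triangle RJV ⇒ W = (11/18, 1/18)
3. F lies on line KH with KF:FH = 5:(-1) ⇒ F = (-1, 3/2)
4. M is where the line through K parallel to HW meets line FW ⇒ M = (127/18, -103/18)
M = F + t·(W−F) with t = 5, so FM:MW = t:(1−t) = 5:-4

FM:MW = -5/4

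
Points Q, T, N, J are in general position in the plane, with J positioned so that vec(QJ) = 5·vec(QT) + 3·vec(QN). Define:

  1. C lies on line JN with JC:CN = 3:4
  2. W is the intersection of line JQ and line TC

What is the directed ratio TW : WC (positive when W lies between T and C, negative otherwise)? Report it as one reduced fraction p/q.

TW:WC = 7/5

Set Q = (0, 0), T = (1, 0), N = (0, 1), J = (5, 3); any affine frame gives the same invariant.
1. C lies on line JN with JC:CN = 3:4 ⇒ C = (20/7, 15/7)
2. W is the intersection of line JQ and line TC ⇒ W = (25/12, 5/4)
W = T + t·(C−T) with t = 7/12, so TW:WC = t:(1−t) = 7/12:5/12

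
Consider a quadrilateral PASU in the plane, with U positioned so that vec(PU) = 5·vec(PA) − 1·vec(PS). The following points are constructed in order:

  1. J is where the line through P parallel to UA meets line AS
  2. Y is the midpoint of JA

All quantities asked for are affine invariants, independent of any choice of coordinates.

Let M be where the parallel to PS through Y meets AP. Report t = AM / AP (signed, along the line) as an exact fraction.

Choose coordinates P = (0, 0), A = (1, 0), S = (0, 1), U = (5, -1).
1. J is where the line through P parallel to UA meets line AS ⇒ J = (4/3, -1/3)
2. Y is the midpoint of JA ⇒ Y = (7/6, -1/6)
through Y parallel to PS: direction (0, 1); meets AP at M = (7/6, 0)
M = A + t·(P−A) with t = -1/6

t = -1/6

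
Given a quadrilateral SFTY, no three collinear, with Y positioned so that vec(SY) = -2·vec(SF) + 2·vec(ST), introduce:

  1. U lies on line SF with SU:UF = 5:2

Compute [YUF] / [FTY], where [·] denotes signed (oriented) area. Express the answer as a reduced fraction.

Work in coordinates with S = (0, 0), F = (1, 0), T = (0, 1), Y = (-2, 2).
1. U lies on line SF with SU:UF = 5:2 ⇒ U = (5/7, 0)
2·[YUF] = 4/7, 2·[FTY] = 1
[YUF]:[FTY] = 4/7:1 = 4/7

[YUF]:[FTY] = 4/7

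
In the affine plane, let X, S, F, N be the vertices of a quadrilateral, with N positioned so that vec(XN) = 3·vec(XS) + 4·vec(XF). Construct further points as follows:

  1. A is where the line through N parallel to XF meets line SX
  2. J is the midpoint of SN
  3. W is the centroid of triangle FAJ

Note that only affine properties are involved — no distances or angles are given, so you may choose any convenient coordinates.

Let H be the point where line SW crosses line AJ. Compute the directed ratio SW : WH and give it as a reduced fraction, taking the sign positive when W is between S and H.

SW:WH = 7/5

Choose coordinates X = (0, 0), S = (1, 0), F = (0, 1), N = (3, 4).
1. A is where the line through N parallel to XF meets line SX ⇒ A = (3, 0)
2. J is the midpoint of SN ⇒ J = (2, 2)
3. W is the centroid of triangle FAJ ⇒ W = (5/3, 1)
line SW meets AJ at H = (15/7, 12/7)
W = S + t·(H−S) with t = 7/12, so SW:WH = 7/12:5/12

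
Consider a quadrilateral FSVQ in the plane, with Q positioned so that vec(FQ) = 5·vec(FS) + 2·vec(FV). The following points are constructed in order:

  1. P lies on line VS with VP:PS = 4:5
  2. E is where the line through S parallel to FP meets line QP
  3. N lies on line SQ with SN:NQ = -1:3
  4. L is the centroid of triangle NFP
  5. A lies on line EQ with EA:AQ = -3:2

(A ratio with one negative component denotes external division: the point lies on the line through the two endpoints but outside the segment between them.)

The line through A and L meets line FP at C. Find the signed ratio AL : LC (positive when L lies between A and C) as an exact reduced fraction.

AL:LC = -124

Work in coordinates with F = (0, 0), S = (1, 0), V = (0, 1), Q = (5, 2).
1. P lies on line VS with VP:PS = 4:5 ⇒ P = (4/9, 5/9)
2. E is where the line through S parallel to FP meets line QP ⇒ E = (91/51, 50/51)
3. N lies on line SQ with SN:NQ = -1:3 ⇒ N = (-1, -1)
4. L is the centroid of triangle NFP ⇒ L = (-5/27, -4/27)
5. A lies on line EQ with EA:AQ = -3:2 ⇒ A = (583/51, 206/51)
line AL meets FP at C = (-14/153, -35/306)
L = A + t·(C−A) with t = 124/123, so AL:LC = 124/123:-1/123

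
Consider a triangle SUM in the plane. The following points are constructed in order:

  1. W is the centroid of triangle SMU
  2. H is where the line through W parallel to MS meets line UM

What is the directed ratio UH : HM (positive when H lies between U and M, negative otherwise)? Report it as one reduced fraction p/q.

UH:HM = 2

Assign S = (0, 0), U = (1, 0), M = (0, 1) — the answer is frame-independent, so this choice is without loss of generality.
1. W is the centroid of triangle SMU ⇒ W = (1/3, 1/3)
2. H is where the line through W parallel to MS meets line UM ⇒ H = (1/3, 2/3)
H = U + t·(M−U) with t = 2/3, so UH:HM = t:(1−t) = 2/3:1/3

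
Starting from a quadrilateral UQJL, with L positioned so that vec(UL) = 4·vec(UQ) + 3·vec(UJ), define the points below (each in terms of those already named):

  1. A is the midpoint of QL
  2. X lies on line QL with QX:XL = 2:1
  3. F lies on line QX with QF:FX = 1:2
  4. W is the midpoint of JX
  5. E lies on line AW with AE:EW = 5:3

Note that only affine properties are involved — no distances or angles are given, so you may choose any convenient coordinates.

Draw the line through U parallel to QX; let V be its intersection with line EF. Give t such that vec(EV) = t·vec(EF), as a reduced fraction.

t = -3/5

Work in coordinates with U = (0, 0), Q = (1, 0), J = (0, 1), L = (4, 3).
1. A is the midpoint of QL ⇒ A = (5/2, 3/2)
2. X lies on line QL with QX:XL = 2:1 ⇒ X = (3, 2)
3. F lies on line QX with QF:FX = 1:2 ⇒ F = (5/3, 2/3)
4. W is the midpoint of JX ⇒ W = (3/2, 3/2)
5. E lies on line AW with AE:EW = 5:3 ⇒ E = (15/8, 3/2)
through U parallel to QX: direction (2, 2); meets EF at V = (2, 2)
V = E + t·(F−E) with t = -3/5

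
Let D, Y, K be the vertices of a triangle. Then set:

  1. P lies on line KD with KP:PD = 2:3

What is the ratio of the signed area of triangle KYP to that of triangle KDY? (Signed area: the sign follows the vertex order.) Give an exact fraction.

Choose coordinates D = (0, 0), Y = (1, 0), K = (0, 1).
1. P lies on line KD with KP:PD = 2:3 ⇒ P = (0, 3/5)
2·[KYP] = -2/5, 2·[KDY] = 1
[KYP]:[KDY] = -2/5:1 = -2/5

[KYP]:[KDY] = -2/5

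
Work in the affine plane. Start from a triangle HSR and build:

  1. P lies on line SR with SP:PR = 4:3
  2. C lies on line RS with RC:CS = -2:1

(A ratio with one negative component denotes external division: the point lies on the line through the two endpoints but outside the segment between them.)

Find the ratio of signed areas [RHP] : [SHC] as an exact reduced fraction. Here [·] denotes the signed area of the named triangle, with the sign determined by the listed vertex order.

[RHP]:[SHC] = 3/7

Set H = (0, 0), S = (1, 0), R = (0, 1); any affine frame gives the same invariant.
1. P lies on line SR with SP:PR = 4:3 ⇒ P = (3/7, 4/7)
2. C lies on line RS with RC:CS = -2:1 ⇒ C = (2, -1)
2·[RHP] = 3/7, 2·[SHC] = 1
[RHP]:[SHC] = 3/7:1 = 3/7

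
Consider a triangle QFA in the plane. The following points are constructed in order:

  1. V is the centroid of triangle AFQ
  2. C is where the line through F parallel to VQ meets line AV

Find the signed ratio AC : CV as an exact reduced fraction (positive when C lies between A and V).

AC:CV = -2

Work in coordinates with Q = (0, 0), F = (1, 0), A = (0, 1).
1. V is the centroid of triangle AFQ ⇒ V = (1/3, 1/3)
2. C is where the line through F parallel to VQ meets line AV ⇒ C = (2/3, -1/3)
C = A + t·(V−A) with t = 2, so AC:CV = t:(1−t) = 2:-1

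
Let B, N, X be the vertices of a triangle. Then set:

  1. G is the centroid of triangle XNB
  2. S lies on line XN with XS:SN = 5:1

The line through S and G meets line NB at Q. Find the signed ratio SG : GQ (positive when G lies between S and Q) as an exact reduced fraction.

SG:GQ = -1/2

Set B = (0, 0), N = (1, 0), X = (0, 1); any affine frame gives the same invariant.
1. G is the centroid of triangle XNB ⇒ G = (1/3, 1/3)
2. S lies on line XN with XS:SN = 5:1 ⇒ S = (5/6, 1/6)
line SG meets NB at Q = (4/3, 0)
G = S + t·(Q−S) with t = -1, so SG:GQ = -1:2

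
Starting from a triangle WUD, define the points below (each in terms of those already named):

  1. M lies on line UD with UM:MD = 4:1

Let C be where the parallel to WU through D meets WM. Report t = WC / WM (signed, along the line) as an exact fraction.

Assign W = (0, 0), U = (1, 0), D = (0, 1) — the answer is frame-independent, so this choice is without loss of generality.
1. M lies on line UD with UM:MD = 4:1 ⇒ M = (1/5, 4/5)
through D parallel to WU: direction (1, 0); meets WM at C = (1/4, 1)
C = W + t·(M−W) with t = 5/4

t = 5/4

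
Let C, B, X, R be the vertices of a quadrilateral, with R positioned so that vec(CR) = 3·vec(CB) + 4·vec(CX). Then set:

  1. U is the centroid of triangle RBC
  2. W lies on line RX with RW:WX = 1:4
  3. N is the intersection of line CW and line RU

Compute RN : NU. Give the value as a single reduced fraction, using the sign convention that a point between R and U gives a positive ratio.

RN:NU = -9/20

Set C = (0, 0), B = (1, 0), X = (0, 1), R = (3, 4); any affine frame gives the same invariant.
1. U is the centroid of triangle RBC ⇒ U = (4/3, 4/3)
2. W lies on line RX with RW:WX = 1:4 ⇒ W = (12/5, 17/5)
3. N is the intersection of line CW and line RU ⇒ N = (48/11, 68/11)
N = R + t·(U−R) with t = -9/11, so RN:NU = t:(1−t) = -9/11:20/11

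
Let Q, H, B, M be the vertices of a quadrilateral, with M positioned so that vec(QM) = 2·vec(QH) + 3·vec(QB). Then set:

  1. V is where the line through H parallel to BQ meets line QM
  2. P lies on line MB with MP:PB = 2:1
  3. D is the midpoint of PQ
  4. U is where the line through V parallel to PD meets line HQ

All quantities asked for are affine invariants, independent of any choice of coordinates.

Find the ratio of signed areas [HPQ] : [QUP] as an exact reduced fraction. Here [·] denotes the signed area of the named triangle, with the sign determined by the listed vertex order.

[HPQ]:[QUP] = 5/2

Set Q = (0, 0), H = (1, 0), B = (0, 1), M = (2, 3); any affine frame gives the same invariant.
1. V is where the line through H parallel to BQ meets line QM ⇒ V = (1, 3/2)
2. P lies on line MB with MP:PB = 2:1 ⇒ P = (2/3, 5/3)
3. D is the midpoint of PQ ⇒ D = (1/3, 5/6)
4. U is where the line through V parallel to PD meets line HQ ⇒ U = (2/5, 0)
2·[HPQ] = 5/3, 2·[QUP] = 2/3
[HPQ]:[QUP] = 5/3:2/3 = 5/2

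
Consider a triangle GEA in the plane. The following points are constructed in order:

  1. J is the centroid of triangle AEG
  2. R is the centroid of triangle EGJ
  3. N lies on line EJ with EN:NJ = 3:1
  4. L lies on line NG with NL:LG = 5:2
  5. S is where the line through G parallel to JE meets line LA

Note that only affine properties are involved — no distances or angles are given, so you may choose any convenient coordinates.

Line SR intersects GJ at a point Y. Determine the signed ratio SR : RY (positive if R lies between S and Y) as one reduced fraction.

Work in coordinates with G = (0, 0), E = (1, 0), A = (0, 1).
1. J is the centroid of triangle AEG ⇒ J = (1/3, 1/3)
2. R is the centroid of triangle EGJ ⇒ R = (4/9, 1/9)
3. N lies on line EJ with EN:NJ = 3:1 ⇒ N = (1/2, 1/4)
4. L lies on line NG with NL:LG = 5:2 ⇒ L = (1/7, 1/14)
5. S is where the line through G parallel to JE meets line LA ⇒ S = (1/6, -1/12)
line SR meets GJ at Y = (-2/3, -2/3)
R = S + t·(Y−S) with t = -1/3, so SR:RY = -1/3:4/3

SR:RY = -1/4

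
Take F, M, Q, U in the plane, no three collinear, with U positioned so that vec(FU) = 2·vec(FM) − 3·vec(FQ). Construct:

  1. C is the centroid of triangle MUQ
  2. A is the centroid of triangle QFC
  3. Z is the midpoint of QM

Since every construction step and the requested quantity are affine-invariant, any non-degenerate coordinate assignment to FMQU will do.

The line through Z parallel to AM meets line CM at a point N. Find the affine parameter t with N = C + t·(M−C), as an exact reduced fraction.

Work in coordinates with F = (0, 0), M = (1, 0), Q = (0, 1), U = (2, -3).
1. C is the centroid of triangle MUQ ⇒ C = (1, -2/3)
2. A is the centroid of triangle QFC ⇒ A = (1/3, 1/9)
3. Z is the midpoint of QM ⇒ Z = (1/2, 1/2)
through Z parallel to AM: direction (2/3, -1/9); meets CM at N = (1, 5/12)
N = C + t·(M−C) with t = 13/8

t = 13/8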